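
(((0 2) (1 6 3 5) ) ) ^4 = () 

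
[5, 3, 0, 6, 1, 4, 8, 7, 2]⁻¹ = [2, 4, 8, 1, 5, 0, 3, 7, 6]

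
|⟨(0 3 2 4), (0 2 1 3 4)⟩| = 120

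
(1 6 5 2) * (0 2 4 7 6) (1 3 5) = (0 2 3 5 4 7 6 1) 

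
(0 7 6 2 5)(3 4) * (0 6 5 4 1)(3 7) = (0 3 1)(2 4 7 5 6)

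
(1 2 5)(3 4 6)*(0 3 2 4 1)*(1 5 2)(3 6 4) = (0 6 1 3 5)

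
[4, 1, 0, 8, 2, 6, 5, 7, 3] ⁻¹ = [2, 1, 4, 8, 0, 6, 5, 7, 3] 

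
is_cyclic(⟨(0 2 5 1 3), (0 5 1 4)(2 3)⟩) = no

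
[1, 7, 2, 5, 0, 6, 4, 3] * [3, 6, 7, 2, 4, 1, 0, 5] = [6, 5, 7, 1, 3, 0, 4, 2]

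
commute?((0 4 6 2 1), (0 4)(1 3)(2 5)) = no:(0 4 6 2 1) * (0 4)(1 3)(2 5) = (1 4 6 5 2 3), (0 4)(1 3)(2 5) * (0 4 6 2 1) = (0 6 2 5 1 3)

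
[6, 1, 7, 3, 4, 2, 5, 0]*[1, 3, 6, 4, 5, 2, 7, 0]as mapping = [0→7, 1→3, 2→0, 3→4, 4→5, 5→6, 6→2, 7→1]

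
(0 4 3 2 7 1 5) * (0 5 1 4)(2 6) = (2 7 4 3 6)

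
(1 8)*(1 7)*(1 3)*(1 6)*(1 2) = (1 8 7 3 6 2)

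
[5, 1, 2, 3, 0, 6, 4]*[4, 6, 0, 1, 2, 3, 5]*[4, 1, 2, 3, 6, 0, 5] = [3, 5, 4, 1, 6, 0, 2]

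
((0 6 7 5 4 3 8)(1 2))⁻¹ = (0 8 3 4 5 7 6)(1 2)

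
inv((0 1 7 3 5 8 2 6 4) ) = (0 4 6 2 8 5 3 7 1) 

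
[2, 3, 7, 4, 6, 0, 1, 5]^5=[2, 3, 7, 4, 6, 0, 1, 5]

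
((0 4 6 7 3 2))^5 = (0 2 3 7 6 4)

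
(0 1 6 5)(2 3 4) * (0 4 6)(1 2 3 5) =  (0 2 5 4 3 6 1)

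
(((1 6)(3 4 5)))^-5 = (1 6)(3 4 5)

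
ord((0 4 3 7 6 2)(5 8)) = 6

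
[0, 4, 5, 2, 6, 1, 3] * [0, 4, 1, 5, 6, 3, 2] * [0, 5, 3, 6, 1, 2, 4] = [0, 4, 6, 5, 3, 1, 2]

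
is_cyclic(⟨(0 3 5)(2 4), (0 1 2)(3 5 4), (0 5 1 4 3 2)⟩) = no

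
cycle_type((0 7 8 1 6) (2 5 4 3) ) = 4.5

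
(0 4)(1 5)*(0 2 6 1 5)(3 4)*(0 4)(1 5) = (0 3)(1 4 2 6 5)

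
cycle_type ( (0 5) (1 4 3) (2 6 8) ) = 2.3^2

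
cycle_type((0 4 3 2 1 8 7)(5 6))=2.7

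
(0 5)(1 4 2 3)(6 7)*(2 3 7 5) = (0 2 7 6 5)(1 4 3)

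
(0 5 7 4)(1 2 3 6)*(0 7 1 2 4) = (0 5 1 4 7)(2 3 6)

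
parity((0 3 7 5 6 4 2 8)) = odd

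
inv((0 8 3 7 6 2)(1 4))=(0 2 6 7 3 8)(1 4)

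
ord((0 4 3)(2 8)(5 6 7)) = 6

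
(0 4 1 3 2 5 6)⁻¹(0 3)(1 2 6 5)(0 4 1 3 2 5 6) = (0 6 3 5)(2 4)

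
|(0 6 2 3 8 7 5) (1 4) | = 14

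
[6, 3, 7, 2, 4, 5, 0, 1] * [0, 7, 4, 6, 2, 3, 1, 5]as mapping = [0→1, 1→6, 2→5, 3→4, 4→2, 5→3, 6→0, 7→7]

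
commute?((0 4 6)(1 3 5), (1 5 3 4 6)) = no:(0 4 6)(1 3 5) * (1 5 3 4 6) = (0 6)(1 4), (1 5 3 4 6) * (0 4 6)(1 3 5) = (0 4)(3 6)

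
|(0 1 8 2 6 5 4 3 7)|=9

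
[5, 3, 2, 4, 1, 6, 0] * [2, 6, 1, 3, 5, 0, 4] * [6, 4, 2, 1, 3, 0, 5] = [6, 1, 4, 0, 5, 3, 2]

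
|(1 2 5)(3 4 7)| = 3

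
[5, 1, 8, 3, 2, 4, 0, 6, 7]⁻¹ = [6, 1, 4, 3, 5, 0, 7, 8, 2]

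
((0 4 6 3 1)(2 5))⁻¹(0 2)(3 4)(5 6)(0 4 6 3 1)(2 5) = (1 6)(2 3)(4 5)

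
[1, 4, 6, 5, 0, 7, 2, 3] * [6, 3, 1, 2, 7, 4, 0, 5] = [3, 7, 0, 4, 6, 5, 1, 2]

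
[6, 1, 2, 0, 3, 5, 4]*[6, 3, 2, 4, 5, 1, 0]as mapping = [0→0, 1→3, 2→2, 3→6, 4→4, 5→1, 6→5]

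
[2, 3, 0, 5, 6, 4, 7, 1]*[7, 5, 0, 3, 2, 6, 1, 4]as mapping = [0→0, 1→3, 2→7, 3→6, 4→1, 5→2, 6→4, 7→5]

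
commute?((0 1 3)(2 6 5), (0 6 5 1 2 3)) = no:(0 1 3)(2 6 5)*(0 6 5 1 2 3) = (0 2 5 3 6 1), (0 6 5 1 2 3)*(0 1 3)(2 6 5) = (0 5 3 1 6 2)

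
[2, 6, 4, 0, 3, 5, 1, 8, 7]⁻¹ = [3, 6, 0, 4, 2, 5, 1, 8, 7]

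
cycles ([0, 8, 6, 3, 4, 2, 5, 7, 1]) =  (1 8)(2 6 5)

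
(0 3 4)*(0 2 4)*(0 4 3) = (2 3 4)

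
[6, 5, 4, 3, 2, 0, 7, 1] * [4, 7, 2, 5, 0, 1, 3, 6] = [3, 1, 0, 5, 2, 4, 6, 7]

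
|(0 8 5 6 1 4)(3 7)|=6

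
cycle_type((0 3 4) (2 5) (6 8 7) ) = 2.3^2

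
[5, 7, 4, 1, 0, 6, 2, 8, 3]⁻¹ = [4, 3, 6, 8, 2, 0, 5, 1, 7]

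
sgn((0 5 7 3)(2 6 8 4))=1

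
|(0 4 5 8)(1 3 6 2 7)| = 20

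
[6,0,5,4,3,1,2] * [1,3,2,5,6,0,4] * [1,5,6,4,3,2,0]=[3,5,1,0,2,4,6]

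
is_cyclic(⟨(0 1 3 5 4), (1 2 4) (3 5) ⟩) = no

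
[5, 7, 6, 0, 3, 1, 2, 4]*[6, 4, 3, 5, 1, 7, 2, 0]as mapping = [0→7, 1→0, 2→2, 3→6, 4→5, 5→4, 6→3, 7→1]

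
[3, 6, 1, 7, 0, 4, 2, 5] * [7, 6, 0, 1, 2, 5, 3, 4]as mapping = [0→1, 1→3, 2→6, 3→4, 4→7, 5→2, 6→0, 7→5]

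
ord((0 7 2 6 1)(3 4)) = 10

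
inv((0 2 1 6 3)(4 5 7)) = (0 3 6 1 2)(4 7 5)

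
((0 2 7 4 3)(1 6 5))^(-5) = (1 6 5)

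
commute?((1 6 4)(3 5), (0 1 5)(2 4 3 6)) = no:(1 6 4)(3 5) * (0 1 5)(2 4 3 6) = (0 1 2 4 5 6 3), (0 1 5)(2 4 3 6) * (1 6 4)(3 5) = (0 6 2 1 3 4 5)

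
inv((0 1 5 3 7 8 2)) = (0 2 8 7 3 5 1)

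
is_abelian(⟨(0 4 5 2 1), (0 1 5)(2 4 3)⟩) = no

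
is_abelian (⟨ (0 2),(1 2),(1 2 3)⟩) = no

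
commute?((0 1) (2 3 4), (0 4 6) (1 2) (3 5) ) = no:(0 1) (2 3 4)*(0 4 6) (1 2) (3 5) = (0 2 5 3 6) (1 4), (0 4 6) (1 2) (3 5)*(0 1) (2 3 4) = (0 2) (1 3 5 4 6) 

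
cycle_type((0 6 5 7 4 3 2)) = 7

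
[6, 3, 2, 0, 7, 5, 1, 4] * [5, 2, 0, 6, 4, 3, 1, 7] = [1, 6, 0, 5, 7, 3, 2, 4]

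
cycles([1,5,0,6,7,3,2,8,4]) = (0 1 5 3 6 2)(4 7 8)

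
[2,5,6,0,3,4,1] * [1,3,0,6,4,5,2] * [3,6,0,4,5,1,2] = [3,1,0,6,2,5,4]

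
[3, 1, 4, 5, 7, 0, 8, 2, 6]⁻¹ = [5, 1, 7, 0, 2, 3, 8, 4, 6]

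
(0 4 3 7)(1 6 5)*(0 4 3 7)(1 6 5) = (0 3)(1 5 6)(4 7)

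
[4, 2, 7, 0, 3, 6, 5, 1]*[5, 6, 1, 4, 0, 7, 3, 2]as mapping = [0→0, 1→1, 2→2, 3→5, 4→4, 5→3, 6→7, 7→6]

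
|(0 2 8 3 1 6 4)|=7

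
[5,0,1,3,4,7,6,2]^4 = [1,2,7,3,4,0,6,5]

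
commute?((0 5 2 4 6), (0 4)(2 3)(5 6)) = no:(0 5 2 4 6) * (0 4)(2 3)(5 6) = (0 6 4 5 3 2), (0 4)(2 3)(5 6) * (0 5 2 4 6) = (0 6 2 3 4 5)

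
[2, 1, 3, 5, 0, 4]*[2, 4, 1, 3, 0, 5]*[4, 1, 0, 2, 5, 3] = [1, 5, 2, 3, 0, 4]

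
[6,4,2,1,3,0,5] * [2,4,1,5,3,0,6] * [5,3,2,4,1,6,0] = [0,4,3,1,6,2,5]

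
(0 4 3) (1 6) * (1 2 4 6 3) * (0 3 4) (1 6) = (0 1 4 6 2) 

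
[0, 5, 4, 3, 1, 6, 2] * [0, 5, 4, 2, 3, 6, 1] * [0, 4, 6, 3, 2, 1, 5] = [0, 5, 3, 6, 1, 4, 2]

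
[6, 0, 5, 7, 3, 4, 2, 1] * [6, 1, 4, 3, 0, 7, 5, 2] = [5, 6, 7, 2, 3, 0, 4, 1]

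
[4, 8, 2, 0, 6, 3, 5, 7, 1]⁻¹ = [3, 8, 2, 5, 0, 6, 4, 7, 1]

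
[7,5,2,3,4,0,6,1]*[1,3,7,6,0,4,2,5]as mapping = [0→5,1→4,2→7,3→6,4→0,5→1,6→2,7→3]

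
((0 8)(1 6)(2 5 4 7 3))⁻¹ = (0 8)(1 6)(2 3 7 4 5)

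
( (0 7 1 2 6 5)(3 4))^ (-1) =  (0 5 6 2 1 7)(3 4)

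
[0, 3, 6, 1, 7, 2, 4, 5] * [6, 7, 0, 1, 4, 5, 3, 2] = [6, 1, 3, 7, 2, 0, 4, 5]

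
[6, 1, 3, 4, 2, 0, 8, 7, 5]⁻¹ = [5, 1, 4, 2, 3, 8, 0, 7, 6]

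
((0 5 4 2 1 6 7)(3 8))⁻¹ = (0 7 6 1 2 4 5)(3 8)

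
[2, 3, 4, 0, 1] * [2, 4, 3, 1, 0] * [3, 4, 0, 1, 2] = [1, 4, 3, 0, 2]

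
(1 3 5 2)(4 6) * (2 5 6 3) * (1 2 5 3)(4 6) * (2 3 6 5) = (1 2 3 4)(5 6)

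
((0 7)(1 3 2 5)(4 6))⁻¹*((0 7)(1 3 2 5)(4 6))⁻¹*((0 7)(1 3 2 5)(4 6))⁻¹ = (0 7)(1 3 2 5)(4 6)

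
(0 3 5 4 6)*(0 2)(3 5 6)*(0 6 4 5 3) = (0 3 4)(2 6)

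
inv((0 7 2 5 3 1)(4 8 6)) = (0 1 3 5 2 7)(4 6 8)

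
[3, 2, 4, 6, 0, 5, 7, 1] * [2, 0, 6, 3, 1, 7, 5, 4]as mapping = [0→3, 1→6, 2→1, 3→5, 4→2, 5→7, 6→4, 7→0]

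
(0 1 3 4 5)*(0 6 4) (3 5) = (0 1 5 6 4 3) 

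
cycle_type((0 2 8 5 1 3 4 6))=8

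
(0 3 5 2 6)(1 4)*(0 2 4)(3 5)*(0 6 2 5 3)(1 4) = (0 3)(1 6 5)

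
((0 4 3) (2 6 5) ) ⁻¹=(0 3 4) (2 5 6) 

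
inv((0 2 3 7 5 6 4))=(0 4 6 5 7 3 2)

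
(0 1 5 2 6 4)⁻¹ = (0 4 6 2 5 1)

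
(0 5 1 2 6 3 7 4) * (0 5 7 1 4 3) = (0 7 3 1 2 6)(4 5)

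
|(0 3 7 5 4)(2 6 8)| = 15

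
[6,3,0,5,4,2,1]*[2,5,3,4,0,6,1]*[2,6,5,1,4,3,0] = [6,4,5,0,2,1,3]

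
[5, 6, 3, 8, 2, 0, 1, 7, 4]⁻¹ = [5, 6, 4, 2, 8, 0, 1, 7, 3]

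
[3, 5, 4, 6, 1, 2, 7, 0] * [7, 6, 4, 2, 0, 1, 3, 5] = [2, 1, 0, 3, 6, 4, 5, 7]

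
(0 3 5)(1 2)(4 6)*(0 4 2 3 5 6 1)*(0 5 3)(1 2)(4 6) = (0 3 4 2 5 6 1)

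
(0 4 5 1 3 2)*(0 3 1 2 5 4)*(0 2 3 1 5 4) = (0 2 1 5 3 4)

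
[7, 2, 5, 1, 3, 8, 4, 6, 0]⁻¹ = [8, 3, 1, 4, 6, 2, 7, 0, 5]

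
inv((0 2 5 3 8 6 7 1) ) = (0 1 7 6 8 3 5 2) 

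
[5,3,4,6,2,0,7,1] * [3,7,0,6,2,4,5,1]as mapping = [0→4,1→6,2→2,3→5,4→0,5→3,6→1,7→7]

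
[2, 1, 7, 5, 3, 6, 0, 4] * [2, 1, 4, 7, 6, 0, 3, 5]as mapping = [0→4, 1→1, 2→5, 3→0, 4→7, 5→3, 6→2, 7→6]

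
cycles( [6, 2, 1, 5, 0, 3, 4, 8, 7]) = (0 6 4)(1 2)(3 5)(7 8)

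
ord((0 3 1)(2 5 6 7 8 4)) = 6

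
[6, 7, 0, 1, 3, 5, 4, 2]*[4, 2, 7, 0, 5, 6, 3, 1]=[3, 1, 4, 2, 0, 6, 5, 7]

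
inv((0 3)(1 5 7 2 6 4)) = (0 3)(1 4 6 2 7 5)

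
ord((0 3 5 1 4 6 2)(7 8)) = 14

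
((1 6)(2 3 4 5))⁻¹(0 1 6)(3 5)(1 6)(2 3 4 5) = (0 6 1)(2 4)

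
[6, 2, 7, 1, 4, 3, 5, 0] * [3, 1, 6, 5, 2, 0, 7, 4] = [7, 6, 4, 1, 2, 5, 0, 3]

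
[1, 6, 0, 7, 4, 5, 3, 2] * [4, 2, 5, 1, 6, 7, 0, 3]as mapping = [0→2, 1→0, 2→4, 3→3, 4→6, 5→7, 6→1, 7→5]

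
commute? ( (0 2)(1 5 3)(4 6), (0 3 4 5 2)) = no: (0 2)(1 5 3)(4 6)*(0 3 4 5 2) = (1 2 3)(4 6 5), (0 3 4 5 2)*(0 2)(1 5 3)(4 6) = (0 1 5)(3 6 4)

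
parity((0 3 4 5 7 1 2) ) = even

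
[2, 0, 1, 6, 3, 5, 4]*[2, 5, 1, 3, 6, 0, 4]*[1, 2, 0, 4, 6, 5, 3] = [2, 0, 5, 6, 4, 1, 3]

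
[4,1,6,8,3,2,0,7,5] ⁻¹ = [6,1,5,4,0,8,2,7,3] 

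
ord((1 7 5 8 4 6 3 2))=8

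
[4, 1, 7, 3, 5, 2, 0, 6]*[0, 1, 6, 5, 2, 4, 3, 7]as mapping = [0→2, 1→1, 2→7, 3→5, 4→4, 5→6, 6→0, 7→3]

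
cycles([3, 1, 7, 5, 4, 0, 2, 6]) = (0 3 5) (2 7 6) 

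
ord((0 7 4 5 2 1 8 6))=8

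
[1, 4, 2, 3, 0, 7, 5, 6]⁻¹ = [4, 0, 2, 3, 1, 6, 7, 5]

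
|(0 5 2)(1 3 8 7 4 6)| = 6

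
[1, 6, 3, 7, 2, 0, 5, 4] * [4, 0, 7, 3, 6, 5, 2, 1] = [0, 2, 3, 1, 7, 4, 5, 6]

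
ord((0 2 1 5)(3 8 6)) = 12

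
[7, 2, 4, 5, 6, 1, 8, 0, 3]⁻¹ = [7, 5, 1, 8, 2, 3, 4, 0, 6]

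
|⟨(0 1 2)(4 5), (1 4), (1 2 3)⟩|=720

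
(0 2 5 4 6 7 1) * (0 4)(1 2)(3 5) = (0 1 4 6 7 2 3 5)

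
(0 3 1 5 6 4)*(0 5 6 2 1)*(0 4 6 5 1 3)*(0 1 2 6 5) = (0 1)(2 3 4)(5 6)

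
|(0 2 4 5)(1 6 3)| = 12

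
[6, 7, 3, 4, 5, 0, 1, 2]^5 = [3, 5, 6, 1, 7, 2, 4, 0]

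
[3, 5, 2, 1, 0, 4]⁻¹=[4, 3, 2, 0, 5, 1]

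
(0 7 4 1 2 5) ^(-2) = (0 2 4) (1 7 5) 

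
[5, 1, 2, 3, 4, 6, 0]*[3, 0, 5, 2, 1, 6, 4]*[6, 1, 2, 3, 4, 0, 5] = [5, 6, 0, 2, 1, 4, 3]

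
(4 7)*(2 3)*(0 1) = (0 1)(2 3)(4 7)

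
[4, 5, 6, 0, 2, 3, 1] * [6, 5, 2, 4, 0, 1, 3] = [0, 1, 3, 6, 2, 4, 5] 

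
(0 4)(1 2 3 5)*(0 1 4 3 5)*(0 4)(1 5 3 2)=(0 2 3 4 5)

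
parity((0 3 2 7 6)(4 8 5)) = even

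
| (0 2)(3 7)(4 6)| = 2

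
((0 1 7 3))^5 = (0 1 7 3)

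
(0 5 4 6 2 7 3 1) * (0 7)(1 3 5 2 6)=(0 2)(1 7 5 4)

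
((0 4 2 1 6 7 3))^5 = (0 7 1 4 3 6 2)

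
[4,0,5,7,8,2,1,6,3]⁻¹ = [1,6,5,8,0,2,7,3,4]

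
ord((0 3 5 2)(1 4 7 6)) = 4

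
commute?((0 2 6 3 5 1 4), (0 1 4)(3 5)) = no:(0 2 6 3 5 1 4)*(0 1 4)(3 5) = (0 2 6 5 4 1), (0 1 4)(3 5)*(0 2 6 3 5 1 4) = (0 4 2 6 3 1)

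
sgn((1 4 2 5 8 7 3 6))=-1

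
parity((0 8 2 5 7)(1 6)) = odd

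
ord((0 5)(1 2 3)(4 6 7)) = 6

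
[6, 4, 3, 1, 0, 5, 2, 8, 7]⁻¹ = [4, 3, 6, 2, 1, 5, 0, 8, 7]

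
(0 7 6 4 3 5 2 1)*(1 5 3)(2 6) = (0 7 2 5 6 4 1)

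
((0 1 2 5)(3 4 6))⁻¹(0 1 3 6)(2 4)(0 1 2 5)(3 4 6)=(1 2 4 3)(5 6)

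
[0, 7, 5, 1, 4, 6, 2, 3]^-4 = [0, 3, 6, 7, 4, 2, 5, 1]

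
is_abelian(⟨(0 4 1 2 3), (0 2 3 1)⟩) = no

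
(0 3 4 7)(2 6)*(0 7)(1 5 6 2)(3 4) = (0 4)(1 5 6)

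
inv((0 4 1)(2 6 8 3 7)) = (0 1 4)(2 7 3 8 6)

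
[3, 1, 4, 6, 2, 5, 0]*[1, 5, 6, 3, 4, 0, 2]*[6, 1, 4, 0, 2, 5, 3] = [0, 5, 2, 4, 3, 6, 1]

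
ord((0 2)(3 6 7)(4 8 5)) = 6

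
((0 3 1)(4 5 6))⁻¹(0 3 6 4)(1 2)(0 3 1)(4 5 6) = (0 2)(1 4 5 3)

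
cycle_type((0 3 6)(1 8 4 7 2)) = 3.5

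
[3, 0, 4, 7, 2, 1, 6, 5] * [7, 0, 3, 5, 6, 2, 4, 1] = [5, 7, 6, 1, 3, 0, 4, 2]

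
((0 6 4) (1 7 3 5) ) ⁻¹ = (0 4 6) (1 5 3 7) 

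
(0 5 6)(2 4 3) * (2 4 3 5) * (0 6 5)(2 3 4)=(0 3 2 4)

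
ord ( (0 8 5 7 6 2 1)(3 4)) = 14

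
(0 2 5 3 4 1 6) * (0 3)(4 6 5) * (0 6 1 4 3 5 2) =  (1 2 3)(5 6)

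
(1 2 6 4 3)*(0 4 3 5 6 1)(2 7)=(0 4 5 6 3)(1 7 2)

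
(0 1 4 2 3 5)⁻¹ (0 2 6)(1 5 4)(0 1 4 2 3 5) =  (0 2 4)(1 3 6)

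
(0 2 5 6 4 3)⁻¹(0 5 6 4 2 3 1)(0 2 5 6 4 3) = (0 1 2 6 4 3 5)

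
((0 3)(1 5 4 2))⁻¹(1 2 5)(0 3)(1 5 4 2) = (1 4 5)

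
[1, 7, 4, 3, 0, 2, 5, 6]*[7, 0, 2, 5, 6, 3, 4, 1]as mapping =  [0→0, 1→1, 2→6, 3→5, 4→7, 5→2, 6→3, 7→4]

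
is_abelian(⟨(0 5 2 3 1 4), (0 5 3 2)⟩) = no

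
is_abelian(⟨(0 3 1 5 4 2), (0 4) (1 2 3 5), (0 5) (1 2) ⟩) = no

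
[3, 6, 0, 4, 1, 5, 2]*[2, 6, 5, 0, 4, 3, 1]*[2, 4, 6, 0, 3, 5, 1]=[2, 4, 6, 3, 1, 0, 5] 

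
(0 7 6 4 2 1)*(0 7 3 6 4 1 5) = (0 3 6 1 7 4 2 5)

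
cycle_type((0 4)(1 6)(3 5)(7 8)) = 2^4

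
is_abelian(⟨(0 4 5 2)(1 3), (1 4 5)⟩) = no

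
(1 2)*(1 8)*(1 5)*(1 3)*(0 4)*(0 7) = (0 4 7)(1 2 8 5 3)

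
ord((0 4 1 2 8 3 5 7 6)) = 9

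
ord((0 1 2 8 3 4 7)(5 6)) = 14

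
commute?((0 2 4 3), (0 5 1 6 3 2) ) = no:(0 2 4 3)*(0 5 1 6 3 2) = (1 6 3 5) (2 4), (0 5 1 6 3 2)*(0 2 4 3) = (0 5 1 6) (3 4) 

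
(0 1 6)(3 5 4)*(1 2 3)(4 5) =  (0 2 3 4 1 6)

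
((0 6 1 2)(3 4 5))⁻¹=(0 2 1 6)(3 5 4)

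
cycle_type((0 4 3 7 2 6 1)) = 7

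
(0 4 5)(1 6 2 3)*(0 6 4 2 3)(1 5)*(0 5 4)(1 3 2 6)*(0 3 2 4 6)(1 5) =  (1 3 6 4 2)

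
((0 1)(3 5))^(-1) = (0 1)(3 5)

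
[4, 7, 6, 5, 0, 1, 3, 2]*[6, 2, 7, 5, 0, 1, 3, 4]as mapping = [0→0, 1→4, 2→3, 3→1, 4→6, 5→2, 6→5, 7→7]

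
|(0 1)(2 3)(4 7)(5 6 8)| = 6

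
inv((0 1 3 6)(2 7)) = (0 6 3 1)(2 7)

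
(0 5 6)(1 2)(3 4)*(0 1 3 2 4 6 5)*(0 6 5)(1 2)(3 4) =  (0 6 2 4 1 3 5)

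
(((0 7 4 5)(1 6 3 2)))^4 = ()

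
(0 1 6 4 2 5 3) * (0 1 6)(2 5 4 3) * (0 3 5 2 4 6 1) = (0 1 3)(2 6 5 4)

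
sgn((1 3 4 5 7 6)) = -1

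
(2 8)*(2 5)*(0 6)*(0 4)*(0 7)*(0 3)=(0 6 4 7 3)(2 8 5)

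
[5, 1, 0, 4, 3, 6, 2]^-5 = [2, 1, 6, 4, 3, 0, 5]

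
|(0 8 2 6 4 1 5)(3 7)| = 14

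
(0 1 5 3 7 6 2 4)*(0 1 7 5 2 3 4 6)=(0 7)(1 2 6 3 5 4)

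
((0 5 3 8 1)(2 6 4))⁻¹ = (0 1 8 3 5)(2 4 6)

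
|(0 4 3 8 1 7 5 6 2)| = 9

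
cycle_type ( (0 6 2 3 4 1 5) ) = 7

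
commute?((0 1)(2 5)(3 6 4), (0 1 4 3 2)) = no:(0 1)(2 5)(3 6 4)*(0 1 4 3 2) = (0 4 2 5)(3 6), (0 1 4 3 2)*(0 1)(2 5)(3 6 4) = (1 3 5 2)(4 6)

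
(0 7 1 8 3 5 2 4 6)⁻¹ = (0 6 4 2 5 3 8 1 7)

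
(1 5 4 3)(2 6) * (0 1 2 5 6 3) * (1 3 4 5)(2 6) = (0 3 6 1 2 4)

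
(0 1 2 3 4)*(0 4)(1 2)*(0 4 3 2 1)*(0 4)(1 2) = (0 2 1 4 3)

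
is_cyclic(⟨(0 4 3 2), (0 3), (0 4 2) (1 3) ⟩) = no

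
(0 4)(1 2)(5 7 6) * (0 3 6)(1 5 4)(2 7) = (0 1 7)(2 5)(3 6 4)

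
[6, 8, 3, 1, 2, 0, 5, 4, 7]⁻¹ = [5, 3, 4, 2, 7, 6, 0, 8, 1]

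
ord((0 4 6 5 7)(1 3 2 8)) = 20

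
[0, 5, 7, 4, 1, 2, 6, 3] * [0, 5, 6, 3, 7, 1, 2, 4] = [0, 1, 4, 7, 5, 6, 2, 3]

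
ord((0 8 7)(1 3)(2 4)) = 6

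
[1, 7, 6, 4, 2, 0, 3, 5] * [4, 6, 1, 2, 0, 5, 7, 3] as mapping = [0→6, 1→3, 2→7, 3→0, 4→1, 5→4, 6→2, 7→5] 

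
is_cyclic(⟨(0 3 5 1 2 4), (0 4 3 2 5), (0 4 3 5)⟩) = no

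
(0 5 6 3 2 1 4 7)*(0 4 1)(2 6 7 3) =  (0 5 7 4 3 6 2)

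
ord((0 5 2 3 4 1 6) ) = 7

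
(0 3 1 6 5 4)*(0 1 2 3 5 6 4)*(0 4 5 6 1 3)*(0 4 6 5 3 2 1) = (0 5 6)(1 3)(2 4)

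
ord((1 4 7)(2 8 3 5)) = 12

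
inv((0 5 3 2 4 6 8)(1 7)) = (0 8 6 4 2 3 5)(1 7)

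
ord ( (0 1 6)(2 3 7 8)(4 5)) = 12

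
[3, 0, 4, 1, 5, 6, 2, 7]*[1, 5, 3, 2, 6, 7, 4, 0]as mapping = [0→2, 1→1, 2→6, 3→5, 4→7, 5→4, 6→3, 7→0]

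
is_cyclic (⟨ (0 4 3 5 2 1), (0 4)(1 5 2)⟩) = no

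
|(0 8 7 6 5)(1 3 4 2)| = 20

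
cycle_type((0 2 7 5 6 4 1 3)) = 8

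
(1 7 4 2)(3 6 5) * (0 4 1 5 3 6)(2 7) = (0 4 7 1 2 5 6 3)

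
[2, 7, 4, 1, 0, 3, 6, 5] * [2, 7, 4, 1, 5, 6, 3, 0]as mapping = [0→4, 1→0, 2→5, 3→7, 4→2, 5→1, 6→3, 7→6]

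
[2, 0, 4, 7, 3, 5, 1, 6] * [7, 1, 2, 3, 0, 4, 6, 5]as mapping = [0→2, 1→7, 2→0, 3→5, 4→3, 5→4, 6→1, 7→6]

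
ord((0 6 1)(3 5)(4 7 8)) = 6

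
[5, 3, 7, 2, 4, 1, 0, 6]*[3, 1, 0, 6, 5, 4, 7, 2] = [4, 6, 2, 0, 5, 1, 3, 7]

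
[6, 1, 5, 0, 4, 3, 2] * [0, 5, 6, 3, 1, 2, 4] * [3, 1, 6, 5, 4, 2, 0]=[4, 2, 6, 3, 1, 5, 0]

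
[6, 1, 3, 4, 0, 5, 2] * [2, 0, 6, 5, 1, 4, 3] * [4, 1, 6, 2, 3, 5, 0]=[2, 4, 5, 1, 6, 3, 0]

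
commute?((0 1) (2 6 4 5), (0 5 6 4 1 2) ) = no:(0 1) (2 6 4 5) * (0 5 6 4 1 2) = (0 2 4 6 1 5), (0 5 6 4 1 2) * (0 1) (2 6 4 5) = (0 2 1 6 5 4) 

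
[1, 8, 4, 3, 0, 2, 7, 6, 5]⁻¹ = [4, 0, 5, 3, 2, 8, 7, 6, 1]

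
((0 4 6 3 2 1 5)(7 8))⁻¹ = (0 5 1 2 3 6 4)(7 8)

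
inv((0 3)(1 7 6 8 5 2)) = (0 3)(1 2 5 8 6 7)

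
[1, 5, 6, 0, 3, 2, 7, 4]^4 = [6, 7, 3, 2, 5, 4, 0, 1]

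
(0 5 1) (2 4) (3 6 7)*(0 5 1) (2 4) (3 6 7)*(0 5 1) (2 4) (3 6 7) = (2 4) 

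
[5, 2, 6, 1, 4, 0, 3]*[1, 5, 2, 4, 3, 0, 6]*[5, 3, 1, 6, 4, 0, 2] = [5, 1, 2, 0, 6, 3, 4]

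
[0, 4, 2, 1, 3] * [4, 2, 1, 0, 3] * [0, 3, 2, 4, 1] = [1, 4, 3, 2, 0]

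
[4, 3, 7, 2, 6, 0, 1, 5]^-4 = [3, 5, 4, 0, 2, 1, 7, 6]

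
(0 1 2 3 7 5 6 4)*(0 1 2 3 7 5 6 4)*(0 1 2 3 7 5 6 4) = (0 3 6 1 7 4 2 5)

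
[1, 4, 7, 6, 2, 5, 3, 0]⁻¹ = [7, 0, 4, 6, 1, 5, 3, 2]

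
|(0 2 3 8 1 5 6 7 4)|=9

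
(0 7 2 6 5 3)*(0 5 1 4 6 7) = (1 4 6)(2 7)(3 5)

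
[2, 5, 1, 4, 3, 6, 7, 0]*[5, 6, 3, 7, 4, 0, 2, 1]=[3, 0, 6, 4, 7, 2, 1, 5]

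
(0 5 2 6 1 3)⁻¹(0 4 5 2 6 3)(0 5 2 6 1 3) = (0 5 4 2 6 1)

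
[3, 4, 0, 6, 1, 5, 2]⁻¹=[2, 4, 6, 0, 1, 5, 3]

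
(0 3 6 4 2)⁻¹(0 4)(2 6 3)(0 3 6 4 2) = (0 4 6)(2 3)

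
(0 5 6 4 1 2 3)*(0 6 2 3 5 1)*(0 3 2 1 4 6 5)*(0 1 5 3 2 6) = (0 4 2 1 6)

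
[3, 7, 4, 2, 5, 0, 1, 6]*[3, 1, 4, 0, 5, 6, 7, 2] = [0, 2, 5, 4, 6, 3, 1, 7]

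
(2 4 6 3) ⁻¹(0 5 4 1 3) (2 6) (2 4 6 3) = (0 5 6 1 2) (3 4) 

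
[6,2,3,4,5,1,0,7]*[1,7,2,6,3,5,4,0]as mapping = [0→4,1→2,2→6,3→3,4→5,5→7,6→1,7→0]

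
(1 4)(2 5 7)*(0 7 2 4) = (0 7 4 1)(2 5)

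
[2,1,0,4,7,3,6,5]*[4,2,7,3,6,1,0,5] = [7,2,4,6,5,3,0,1]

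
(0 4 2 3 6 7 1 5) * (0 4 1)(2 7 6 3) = (0 1 5 4 7)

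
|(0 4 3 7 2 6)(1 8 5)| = 6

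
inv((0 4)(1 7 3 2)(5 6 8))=(0 4)(1 2 3 7)(5 8 6)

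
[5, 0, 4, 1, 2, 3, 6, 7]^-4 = [0, 1, 2, 3, 4, 5, 6, 7]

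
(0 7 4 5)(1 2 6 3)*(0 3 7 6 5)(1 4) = (0 6 7 1 2 5 3 4)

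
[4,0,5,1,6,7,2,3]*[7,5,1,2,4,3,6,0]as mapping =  [0→4,1→7,2→3,3→5,4→6,5→0,6→1,7→2]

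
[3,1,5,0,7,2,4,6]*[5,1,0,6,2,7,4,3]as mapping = [0→6,1→1,2→7,3→5,4→3,5→0,6→2,7→4]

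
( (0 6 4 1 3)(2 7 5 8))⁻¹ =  (0 3 1 4 6)(2 8 5 7)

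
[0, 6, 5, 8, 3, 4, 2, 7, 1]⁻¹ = [0, 8, 6, 4, 5, 2, 1, 7, 3]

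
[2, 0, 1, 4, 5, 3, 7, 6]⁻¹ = [1, 2, 0, 5, 3, 4, 7, 6]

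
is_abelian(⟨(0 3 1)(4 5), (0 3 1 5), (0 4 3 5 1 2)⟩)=no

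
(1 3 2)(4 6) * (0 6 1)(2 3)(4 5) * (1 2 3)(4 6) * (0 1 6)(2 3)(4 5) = (0 5)(1 2)(3 6 4)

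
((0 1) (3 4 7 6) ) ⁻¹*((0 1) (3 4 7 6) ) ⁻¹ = (3 7) (4 6) 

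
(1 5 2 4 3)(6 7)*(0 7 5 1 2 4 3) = (0 7 6 5 4)(2 3)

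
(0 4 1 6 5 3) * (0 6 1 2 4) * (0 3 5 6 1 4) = (0 3 1 4 2)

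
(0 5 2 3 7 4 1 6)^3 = (0 3 1 5 7 6 2 4)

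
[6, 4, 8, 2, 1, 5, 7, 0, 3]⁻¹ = [7, 4, 3, 8, 1, 5, 0, 6, 2]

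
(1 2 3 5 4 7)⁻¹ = (1 7 4 5 3 2)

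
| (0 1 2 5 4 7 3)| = 7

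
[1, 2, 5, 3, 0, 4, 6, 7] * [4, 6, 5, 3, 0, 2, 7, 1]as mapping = [0→6, 1→5, 2→2, 3→3, 4→4, 5→0, 6→7, 7→1]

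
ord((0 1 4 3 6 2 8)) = 7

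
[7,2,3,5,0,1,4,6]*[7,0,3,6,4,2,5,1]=[1,3,6,2,7,0,4,5]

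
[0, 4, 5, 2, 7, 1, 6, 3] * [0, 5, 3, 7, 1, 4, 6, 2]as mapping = [0→0, 1→1, 2→4, 3→3, 4→2, 5→5, 6→6, 7→7]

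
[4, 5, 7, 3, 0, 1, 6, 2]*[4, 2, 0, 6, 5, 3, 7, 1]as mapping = [0→5, 1→3, 2→1, 3→6, 4→4, 5→2, 6→7, 7→0]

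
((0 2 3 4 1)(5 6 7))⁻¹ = (0 1 4 3 2)(5 7 6)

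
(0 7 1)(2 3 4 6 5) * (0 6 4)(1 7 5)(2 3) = (0 5 3)(1 6)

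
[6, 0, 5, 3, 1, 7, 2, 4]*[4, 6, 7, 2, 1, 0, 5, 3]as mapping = [0→5, 1→4, 2→0, 3→2, 4→6, 5→3, 6→7, 7→1]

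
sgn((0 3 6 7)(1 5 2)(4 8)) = 1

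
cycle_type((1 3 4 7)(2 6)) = 2.4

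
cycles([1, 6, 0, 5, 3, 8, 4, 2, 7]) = (0 1 6 4 3 5 8 7 2)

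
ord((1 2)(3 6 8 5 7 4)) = 6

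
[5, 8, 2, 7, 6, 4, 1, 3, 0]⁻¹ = [8, 6, 2, 7, 5, 0, 4, 3, 1]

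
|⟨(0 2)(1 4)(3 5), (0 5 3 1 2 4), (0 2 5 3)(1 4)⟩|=720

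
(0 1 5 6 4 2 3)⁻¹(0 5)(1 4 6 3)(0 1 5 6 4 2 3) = (0 5 2 4)(1 6)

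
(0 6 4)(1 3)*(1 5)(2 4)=(0 6 2 4)(1 3 5)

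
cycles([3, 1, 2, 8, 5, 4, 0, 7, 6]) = (0 3 8 6)(4 5)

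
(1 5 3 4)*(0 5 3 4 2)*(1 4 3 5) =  (0 1 5 3 2)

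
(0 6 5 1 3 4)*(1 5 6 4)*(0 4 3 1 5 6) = (0 3 5 6)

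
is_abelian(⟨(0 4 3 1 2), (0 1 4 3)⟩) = no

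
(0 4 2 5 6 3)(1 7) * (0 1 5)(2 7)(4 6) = (0 6 3 1 2)(4 7 5)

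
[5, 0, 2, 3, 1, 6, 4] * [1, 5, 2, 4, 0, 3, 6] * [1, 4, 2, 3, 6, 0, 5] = [3, 4, 2, 6, 0, 5, 1]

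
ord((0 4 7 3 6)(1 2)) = 10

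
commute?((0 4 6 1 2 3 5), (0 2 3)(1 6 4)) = no:(0 4 6 1 2 3 5)*(0 2 3)(1 6 4) = (0 1 3 5 2), (0 2 3)(1 6 4)*(0 4 6 1 2 3 5) = (0 3 4 2 5)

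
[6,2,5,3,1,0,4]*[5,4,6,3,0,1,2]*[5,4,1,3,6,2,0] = [1,0,4,3,6,2,5]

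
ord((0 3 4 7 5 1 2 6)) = 8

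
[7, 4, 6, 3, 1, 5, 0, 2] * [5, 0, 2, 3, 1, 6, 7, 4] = [4, 1, 7, 3, 0, 6, 5, 2]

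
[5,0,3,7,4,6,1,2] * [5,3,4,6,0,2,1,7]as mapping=[0→2,1→5,2→6,3→7,4→0,5→1,6→3,7→4]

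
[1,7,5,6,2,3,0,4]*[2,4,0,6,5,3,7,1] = [4,1,3,7,0,6,2,5]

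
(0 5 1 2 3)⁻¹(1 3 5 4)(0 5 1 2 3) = (0 1 4 2)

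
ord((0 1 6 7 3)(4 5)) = 10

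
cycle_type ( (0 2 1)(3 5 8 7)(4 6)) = 2.3.4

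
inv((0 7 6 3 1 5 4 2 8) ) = (0 8 2 4 5 1 3 6 7) 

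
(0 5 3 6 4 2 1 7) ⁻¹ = (0 7 1 2 4 6 3 5) 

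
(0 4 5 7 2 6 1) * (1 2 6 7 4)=(0 1)(2 7 6)(4 5)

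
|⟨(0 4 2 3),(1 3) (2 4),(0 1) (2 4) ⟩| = 120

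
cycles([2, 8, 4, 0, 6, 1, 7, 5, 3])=(0 2 4 6 7 5 1 8 3)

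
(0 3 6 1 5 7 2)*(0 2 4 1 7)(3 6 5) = (0 6 7 4 1 3 5)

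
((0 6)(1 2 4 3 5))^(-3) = (0 6)(1 4 5 2 3)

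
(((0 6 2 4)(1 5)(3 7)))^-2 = (0 2)(4 6)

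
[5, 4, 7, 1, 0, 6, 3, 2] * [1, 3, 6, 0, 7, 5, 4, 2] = [5, 7, 2, 3, 1, 4, 0, 6]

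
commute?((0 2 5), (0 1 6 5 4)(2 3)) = no:(0 2 5) * (0 1 6 5 4)(2 3) = (0 3 2 4)(1 6 5), (0 1 6 5 4)(2 3) * (0 2 5) = (0 1 6)(2 3 5 4)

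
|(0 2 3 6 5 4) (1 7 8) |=6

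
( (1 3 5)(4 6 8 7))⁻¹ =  (1 5 3)(4 7 8 6)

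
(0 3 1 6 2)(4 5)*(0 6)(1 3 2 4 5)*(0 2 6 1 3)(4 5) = (0 6 5 4 3)(1 2)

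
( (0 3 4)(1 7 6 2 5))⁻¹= (0 4 3)(1 5 2 6 7)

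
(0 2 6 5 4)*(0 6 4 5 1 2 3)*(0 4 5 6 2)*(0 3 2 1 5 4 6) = (0 2 4 1 3 6 5)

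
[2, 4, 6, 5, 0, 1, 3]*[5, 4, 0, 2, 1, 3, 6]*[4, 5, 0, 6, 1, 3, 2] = [4, 5, 2, 6, 3, 1, 0]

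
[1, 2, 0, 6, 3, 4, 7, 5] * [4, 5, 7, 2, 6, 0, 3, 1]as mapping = [0→5, 1→7, 2→4, 3→3, 4→2, 5→6, 6→1, 7→0]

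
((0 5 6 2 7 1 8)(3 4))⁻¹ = (0 8 1 7 2 6 5)(3 4)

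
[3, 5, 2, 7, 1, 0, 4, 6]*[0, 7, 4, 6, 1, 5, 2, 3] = [6, 5, 4, 3, 7, 0, 1, 2]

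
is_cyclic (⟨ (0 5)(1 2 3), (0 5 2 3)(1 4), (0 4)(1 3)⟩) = no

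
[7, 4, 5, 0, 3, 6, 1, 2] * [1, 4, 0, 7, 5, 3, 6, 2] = [2, 5, 3, 1, 7, 6, 4, 0]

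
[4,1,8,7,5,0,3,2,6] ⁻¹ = [5,1,7,6,0,4,8,3,2] 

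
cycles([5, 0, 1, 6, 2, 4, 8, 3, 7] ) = (0 5 4 2 1) (3 6 8 7) 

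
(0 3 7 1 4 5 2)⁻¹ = (0 2 5 4 1 7 3)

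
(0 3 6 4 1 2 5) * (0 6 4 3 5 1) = (0 5 6 3 4) (1 2) 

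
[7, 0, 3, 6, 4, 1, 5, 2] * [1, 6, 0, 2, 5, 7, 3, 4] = [4, 1, 2, 3, 5, 6, 7, 0]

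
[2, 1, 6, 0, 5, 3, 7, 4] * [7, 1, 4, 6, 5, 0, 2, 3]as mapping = [0→4, 1→1, 2→2, 3→7, 4→0, 5→6, 6→3, 7→5]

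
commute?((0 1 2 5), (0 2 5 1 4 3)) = no:(0 1 2 5)*(0 2 5 1 4 3) = (0 4 3)(1 5 2), (0 2 5 1 4 3)*(0 1 2 5) = (0 5 2)(1 4 3)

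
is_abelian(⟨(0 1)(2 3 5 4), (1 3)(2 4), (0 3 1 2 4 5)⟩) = no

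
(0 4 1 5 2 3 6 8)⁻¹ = (0 8 6 3 2 5 1 4)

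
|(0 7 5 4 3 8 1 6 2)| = 9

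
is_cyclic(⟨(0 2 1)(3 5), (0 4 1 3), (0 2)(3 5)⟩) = no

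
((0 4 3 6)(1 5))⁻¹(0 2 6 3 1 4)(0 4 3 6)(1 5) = (0 6 5 3 4 2)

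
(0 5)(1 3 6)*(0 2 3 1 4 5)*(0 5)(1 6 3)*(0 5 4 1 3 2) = (0 4 5)(1 6)(2 3)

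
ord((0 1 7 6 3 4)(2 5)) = 6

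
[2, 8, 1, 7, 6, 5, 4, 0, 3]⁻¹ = [7, 2, 0, 8, 6, 5, 4, 3, 1]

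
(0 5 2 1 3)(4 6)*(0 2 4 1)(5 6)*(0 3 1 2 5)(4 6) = (0 4)(2 3 5 6)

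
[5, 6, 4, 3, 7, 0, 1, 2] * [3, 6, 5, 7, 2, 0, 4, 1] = [0, 4, 2, 7, 1, 3, 6, 5]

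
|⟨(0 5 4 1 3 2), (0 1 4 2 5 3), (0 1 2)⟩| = 720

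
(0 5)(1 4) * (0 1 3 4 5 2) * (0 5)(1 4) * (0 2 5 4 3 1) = (0 5 3)(1 2 4)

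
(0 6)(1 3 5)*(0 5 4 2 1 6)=(1 3 4 2)(5 6)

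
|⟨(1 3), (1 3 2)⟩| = 6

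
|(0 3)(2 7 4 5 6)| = 10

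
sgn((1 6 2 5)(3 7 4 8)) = 1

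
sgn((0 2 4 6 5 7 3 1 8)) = 1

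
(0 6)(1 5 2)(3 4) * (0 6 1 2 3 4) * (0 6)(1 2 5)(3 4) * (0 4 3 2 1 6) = (0 1 6 4 2 5 3)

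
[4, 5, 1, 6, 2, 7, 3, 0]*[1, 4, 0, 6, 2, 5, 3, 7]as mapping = [0→2, 1→5, 2→4, 3→3, 4→0, 5→7, 6→6, 7→1]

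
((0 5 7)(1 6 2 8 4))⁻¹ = (0 7 5)(1 4 8 2 6)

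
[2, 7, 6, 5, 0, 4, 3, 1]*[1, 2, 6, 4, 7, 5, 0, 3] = [6, 3, 0, 5, 1, 7, 4, 2]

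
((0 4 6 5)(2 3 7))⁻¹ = (0 5 6 4)(2 7 3)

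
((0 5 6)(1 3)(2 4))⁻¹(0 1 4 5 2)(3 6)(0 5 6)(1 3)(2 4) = (0 1)(2 6 4 5 3)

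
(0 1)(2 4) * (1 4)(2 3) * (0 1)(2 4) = (0 2)(3 4)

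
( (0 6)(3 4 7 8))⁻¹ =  (0 6)(3 8 7 4)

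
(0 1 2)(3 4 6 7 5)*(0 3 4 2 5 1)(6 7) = (1 5 4 7)(2 3)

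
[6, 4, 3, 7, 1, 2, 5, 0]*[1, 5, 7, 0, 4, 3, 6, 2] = [6, 4, 0, 2, 5, 7, 3, 1]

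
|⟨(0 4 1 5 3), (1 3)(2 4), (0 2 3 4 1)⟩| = 360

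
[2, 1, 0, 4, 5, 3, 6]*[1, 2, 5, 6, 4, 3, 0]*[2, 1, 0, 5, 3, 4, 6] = [4, 0, 1, 3, 5, 6, 2]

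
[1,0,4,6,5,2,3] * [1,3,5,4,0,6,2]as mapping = [0→3,1→1,2→0,3→2,4→6,5→5,6→4]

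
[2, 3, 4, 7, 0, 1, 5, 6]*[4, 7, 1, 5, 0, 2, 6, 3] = [1, 5, 0, 3, 4, 7, 2, 6]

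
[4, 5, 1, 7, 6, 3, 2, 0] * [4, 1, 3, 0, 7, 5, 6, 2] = [7, 5, 1, 2, 6, 0, 3, 4]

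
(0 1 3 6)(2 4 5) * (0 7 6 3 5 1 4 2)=(0 4 1 5)(6 7)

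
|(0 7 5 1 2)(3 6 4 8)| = 20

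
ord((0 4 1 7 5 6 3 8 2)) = 9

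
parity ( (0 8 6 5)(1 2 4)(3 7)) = even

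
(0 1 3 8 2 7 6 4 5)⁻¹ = (0 5 4 6 7 2 8 3 1)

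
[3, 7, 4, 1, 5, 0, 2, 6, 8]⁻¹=[5, 3, 6, 0, 2, 4, 7, 1, 8]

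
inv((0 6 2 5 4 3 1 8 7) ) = (0 7 8 1 3 4 5 2 6) 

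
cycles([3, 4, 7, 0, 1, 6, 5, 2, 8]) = (0 3)(1 4)(2 7)(5 6)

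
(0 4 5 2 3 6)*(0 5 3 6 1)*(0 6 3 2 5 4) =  (1 6 4 2 3)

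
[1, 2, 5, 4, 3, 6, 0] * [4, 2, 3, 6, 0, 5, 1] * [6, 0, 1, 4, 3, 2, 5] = [1, 4, 2, 6, 5, 0, 3] 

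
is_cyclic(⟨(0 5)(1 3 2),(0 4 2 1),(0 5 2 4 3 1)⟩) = no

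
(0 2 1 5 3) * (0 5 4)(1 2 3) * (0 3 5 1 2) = (0 5 2)(1 4 3)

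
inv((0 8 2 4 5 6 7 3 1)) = (0 1 3 7 6 5 4 2 8)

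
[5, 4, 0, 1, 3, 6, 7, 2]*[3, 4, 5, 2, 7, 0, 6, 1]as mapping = [0→0, 1→7, 2→3, 3→4, 4→2, 5→6, 6→1, 7→5]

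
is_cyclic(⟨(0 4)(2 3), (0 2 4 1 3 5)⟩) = no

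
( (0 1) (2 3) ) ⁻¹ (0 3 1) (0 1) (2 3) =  (0 1 2) 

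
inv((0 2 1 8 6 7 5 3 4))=(0 4 3 5 7 6 8 1 2)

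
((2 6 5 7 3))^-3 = (2 5 3 6 7)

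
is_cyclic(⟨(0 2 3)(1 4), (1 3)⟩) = no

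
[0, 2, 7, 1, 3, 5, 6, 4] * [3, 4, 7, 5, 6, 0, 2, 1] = [3, 7, 1, 4, 5, 0, 2, 6]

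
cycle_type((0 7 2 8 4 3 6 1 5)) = 9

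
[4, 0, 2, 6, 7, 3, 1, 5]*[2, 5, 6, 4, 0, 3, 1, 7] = [0, 2, 6, 1, 7, 4, 5, 3]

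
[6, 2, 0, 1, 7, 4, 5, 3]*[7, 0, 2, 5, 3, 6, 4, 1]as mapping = [0→4, 1→2, 2→7, 3→0, 4→1, 5→3, 6→6, 7→5]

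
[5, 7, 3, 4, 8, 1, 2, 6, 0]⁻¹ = [8, 5, 6, 2, 3, 0, 7, 1, 4]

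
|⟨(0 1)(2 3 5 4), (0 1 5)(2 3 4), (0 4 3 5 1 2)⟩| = 720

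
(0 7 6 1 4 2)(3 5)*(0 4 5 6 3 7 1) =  (0 1 5 7 3 6)(2 4)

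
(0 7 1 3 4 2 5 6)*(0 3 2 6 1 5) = (0 7 5 1 2)(3 4 6)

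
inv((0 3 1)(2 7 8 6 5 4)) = (0 1 3)(2 4 5 6 8 7)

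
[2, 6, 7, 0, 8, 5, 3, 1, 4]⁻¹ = [3, 7, 0, 6, 8, 5, 1, 2, 4]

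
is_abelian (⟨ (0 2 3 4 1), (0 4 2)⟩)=no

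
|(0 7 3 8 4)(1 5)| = 10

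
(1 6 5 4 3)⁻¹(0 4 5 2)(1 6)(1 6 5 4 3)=(0 3 4 2)(5 6)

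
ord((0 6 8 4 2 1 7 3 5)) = 9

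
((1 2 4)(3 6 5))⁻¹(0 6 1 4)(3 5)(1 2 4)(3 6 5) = (0 5 2 1)(3 6)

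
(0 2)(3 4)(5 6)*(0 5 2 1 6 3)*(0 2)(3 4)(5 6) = (0 1 5 4 2 6)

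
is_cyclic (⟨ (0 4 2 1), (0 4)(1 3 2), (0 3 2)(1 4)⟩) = no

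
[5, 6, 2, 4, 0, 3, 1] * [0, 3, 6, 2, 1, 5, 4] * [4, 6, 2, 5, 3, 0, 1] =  [0, 3, 1, 6, 4, 2, 5]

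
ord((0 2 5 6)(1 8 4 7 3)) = 20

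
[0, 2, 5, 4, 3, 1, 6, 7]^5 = [0, 5, 1, 4, 3, 2, 6, 7]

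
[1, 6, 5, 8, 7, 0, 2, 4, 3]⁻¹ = [5, 0, 6, 8, 7, 2, 1, 4, 3]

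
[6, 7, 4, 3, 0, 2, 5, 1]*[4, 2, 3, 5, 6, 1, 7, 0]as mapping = [0→7, 1→0, 2→6, 3→5, 4→4, 5→3, 6→1, 7→2]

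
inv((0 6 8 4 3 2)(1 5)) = (0 2 3 4 8 6)(1 5)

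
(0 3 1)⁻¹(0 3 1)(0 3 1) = (0 3 1)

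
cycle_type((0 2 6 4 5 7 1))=7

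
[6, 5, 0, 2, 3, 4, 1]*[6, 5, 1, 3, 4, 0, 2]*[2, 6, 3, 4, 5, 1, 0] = [3, 2, 0, 6, 4, 5, 1]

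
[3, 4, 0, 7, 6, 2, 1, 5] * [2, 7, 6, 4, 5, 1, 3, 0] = [4, 5, 2, 0, 3, 6, 7, 1]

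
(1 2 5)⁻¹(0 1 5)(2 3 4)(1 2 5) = (0 2 1)(3 4 5)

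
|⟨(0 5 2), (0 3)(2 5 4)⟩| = 120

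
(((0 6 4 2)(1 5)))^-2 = (0 4)(2 6)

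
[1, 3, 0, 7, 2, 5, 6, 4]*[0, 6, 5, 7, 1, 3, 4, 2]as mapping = [0→6, 1→7, 2→0, 3→2, 4→5, 5→3, 6→4, 7→1]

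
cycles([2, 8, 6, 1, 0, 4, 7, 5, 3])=(0 2 6 7 5 4)(1 8 3)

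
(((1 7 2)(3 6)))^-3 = (3 6)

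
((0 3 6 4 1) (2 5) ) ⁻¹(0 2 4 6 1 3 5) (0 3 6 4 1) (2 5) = (0 6 2 3 5 1 4) 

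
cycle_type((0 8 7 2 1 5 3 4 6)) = 9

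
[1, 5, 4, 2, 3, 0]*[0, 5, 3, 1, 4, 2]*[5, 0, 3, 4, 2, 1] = [1, 3, 2, 4, 0, 5]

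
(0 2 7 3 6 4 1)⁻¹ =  (0 1 4 6 3 7 2)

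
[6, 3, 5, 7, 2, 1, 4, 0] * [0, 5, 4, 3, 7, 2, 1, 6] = [1, 3, 2, 6, 4, 5, 7, 0]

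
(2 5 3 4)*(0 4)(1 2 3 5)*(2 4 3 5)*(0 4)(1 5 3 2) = (0 2 5 1)(3 4)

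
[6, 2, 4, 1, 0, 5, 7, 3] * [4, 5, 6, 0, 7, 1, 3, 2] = [3, 6, 7, 5, 4, 1, 2, 0]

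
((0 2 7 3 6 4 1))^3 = (0 3 1 7 4 2 6)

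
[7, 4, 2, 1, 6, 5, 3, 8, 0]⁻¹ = [8, 3, 2, 6, 1, 5, 4, 0, 7]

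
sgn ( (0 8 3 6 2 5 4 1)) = -1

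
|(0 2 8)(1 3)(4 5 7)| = 6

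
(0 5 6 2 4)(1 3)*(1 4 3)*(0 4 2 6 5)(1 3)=(1 3 2)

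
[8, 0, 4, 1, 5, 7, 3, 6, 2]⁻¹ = [1, 3, 8, 6, 2, 4, 7, 5, 0]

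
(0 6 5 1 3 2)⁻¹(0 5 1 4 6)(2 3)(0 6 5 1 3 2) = (0 2)(1 3 4 5 6)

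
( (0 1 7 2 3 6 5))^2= (0 7 3 5 1 2 6)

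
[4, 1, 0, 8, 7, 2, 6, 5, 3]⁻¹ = [2, 1, 5, 8, 0, 7, 6, 4, 3]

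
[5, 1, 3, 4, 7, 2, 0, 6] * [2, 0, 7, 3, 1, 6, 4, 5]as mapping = [0→6, 1→0, 2→3, 3→1, 4→5, 5→7, 6→2, 7→4]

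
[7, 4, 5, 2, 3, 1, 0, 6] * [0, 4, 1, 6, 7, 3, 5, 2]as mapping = [0→2, 1→7, 2→3, 3→1, 4→6, 5→4, 6→0, 7→5]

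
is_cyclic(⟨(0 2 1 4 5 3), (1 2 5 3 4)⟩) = no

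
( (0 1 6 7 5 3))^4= (0 5 6)(1 3 7)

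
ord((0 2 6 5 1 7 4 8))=8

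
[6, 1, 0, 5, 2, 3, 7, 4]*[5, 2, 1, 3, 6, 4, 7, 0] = [7, 2, 5, 4, 1, 3, 0, 6]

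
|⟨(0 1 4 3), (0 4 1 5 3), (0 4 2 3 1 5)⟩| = 720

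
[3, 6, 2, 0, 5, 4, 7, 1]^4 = [0, 6, 2, 3, 4, 5, 7, 1]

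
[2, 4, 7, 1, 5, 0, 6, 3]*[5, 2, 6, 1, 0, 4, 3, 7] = [6, 0, 7, 2, 4, 5, 3, 1]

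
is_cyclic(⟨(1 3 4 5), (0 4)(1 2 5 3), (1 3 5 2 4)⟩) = no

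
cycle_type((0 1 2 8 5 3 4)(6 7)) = 2.7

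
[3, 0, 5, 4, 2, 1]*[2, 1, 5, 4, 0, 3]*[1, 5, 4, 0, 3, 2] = [3, 4, 0, 1, 2, 5]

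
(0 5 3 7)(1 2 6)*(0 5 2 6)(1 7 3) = (0 2)(1 6 7 5)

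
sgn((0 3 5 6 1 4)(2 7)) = 1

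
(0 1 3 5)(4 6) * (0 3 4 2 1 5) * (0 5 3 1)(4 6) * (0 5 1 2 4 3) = (1 6 4 3)(2 5)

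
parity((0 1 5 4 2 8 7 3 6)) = even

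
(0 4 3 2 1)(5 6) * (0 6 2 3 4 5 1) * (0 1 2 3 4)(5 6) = (0 6 2 1 5 3 4)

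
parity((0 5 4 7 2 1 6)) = even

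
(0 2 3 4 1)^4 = (0 1 4 3 2)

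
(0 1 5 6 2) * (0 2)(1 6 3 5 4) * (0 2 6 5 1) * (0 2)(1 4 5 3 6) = (0 3 4 2 1 5 6)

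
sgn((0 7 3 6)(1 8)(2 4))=-1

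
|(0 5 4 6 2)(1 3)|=10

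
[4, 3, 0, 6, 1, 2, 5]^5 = [5, 0, 6, 4, 2, 3, 1]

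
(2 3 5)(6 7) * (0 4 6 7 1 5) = (0 4 6 1 5 2 3)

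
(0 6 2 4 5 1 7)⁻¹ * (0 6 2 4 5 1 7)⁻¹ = (0 1 4 6 7 5 2)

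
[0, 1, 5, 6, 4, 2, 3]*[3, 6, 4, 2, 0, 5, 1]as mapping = [0→3, 1→6, 2→5, 3→1, 4→0, 5→4, 6→2]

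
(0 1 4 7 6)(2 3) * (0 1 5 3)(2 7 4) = (0 5 3 7 6 1 2)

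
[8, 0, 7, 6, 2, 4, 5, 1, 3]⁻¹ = [1, 7, 4, 8, 5, 6, 3, 2, 0]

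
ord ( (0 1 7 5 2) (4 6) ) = 10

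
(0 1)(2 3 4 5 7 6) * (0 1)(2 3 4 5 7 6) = (2 4 7)(3 5 6)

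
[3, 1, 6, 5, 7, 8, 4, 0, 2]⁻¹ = [7, 1, 8, 0, 6, 3, 2, 4, 5]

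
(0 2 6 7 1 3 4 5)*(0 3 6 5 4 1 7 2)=(1 6 2 5 3)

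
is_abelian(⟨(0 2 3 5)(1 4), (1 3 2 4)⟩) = no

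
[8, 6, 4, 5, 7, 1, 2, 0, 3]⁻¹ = [7, 5, 6, 8, 2, 3, 1, 4, 0]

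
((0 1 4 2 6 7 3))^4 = (0 6 1 7 4 3 2)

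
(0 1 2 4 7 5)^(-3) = (0 4)(1 7)(2 5)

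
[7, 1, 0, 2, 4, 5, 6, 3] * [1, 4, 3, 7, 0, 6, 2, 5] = [5, 4, 1, 3, 0, 6, 2, 7]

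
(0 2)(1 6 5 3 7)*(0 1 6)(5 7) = (0 2 1)(3 5)(6 7)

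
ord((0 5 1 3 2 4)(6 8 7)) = 6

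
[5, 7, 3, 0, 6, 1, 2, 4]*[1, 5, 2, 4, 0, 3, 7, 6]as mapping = [0→3, 1→6, 2→4, 3→1, 4→7, 5→5, 6→2, 7→0]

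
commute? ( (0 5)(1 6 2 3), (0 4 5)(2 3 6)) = no: (0 5)(1 6 2 3) * (0 4 5)(2 3 6) = (1 2 6 3)(4 5), (0 4 5)(2 3 6) * (0 5)(1 6 2 3) = (0 4)(1 6 3 2)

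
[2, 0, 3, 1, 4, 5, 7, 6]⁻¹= [1, 3, 0, 2, 4, 5, 7, 6]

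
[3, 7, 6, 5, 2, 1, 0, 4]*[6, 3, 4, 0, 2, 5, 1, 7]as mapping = [0→0, 1→7, 2→1, 3→5, 4→4, 5→3, 6→6, 7→2]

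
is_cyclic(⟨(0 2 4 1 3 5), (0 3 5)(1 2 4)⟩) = no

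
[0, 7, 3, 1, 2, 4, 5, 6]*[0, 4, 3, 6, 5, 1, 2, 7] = [0, 7, 6, 4, 3, 5, 1, 2]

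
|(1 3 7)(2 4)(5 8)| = 6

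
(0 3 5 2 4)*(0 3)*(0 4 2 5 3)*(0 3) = (0 4 3)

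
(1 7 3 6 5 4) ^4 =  (1 5 3) (4 6 7) 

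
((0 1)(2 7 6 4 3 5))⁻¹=(0 1)(2 5 3 4 6 7)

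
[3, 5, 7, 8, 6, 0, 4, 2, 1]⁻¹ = [5, 8, 7, 0, 6, 1, 4, 2, 3]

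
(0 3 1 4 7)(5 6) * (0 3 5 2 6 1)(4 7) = (0 5 1 7 3)(2 6)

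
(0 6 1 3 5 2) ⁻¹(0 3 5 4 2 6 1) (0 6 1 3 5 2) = (0 1 3 6 5 2 4) 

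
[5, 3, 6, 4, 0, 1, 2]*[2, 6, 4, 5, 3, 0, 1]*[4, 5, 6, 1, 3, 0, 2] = [4, 0, 5, 1, 6, 2, 3] 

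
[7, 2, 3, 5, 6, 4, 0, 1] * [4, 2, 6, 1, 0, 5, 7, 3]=[3, 6, 1, 5, 7, 0, 4, 2]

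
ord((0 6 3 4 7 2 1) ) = 7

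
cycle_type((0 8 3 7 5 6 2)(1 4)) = 2.7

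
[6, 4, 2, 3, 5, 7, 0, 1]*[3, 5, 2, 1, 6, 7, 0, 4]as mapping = [0→0, 1→6, 2→2, 3→1, 4→7, 5→4, 6→3, 7→5]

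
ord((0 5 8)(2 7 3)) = 3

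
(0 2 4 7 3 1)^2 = (0 4 3)(1 2 7)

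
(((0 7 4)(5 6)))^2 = (0 4 7)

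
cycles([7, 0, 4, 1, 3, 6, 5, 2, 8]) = (0 7 2 4 3 1)(5 6)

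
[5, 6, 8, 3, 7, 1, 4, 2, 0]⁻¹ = [8, 5, 7, 3, 6, 0, 1, 4, 2]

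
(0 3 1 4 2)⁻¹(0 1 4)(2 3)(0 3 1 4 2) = (0 1)(2 3 4)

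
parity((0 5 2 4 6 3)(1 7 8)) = odd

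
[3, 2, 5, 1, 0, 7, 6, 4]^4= [5, 4, 0, 7, 2, 3, 6, 1]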